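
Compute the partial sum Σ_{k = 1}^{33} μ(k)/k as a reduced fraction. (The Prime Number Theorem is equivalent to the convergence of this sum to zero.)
Σ μ(k)/k = -6504197377/200560490130

Values of μ(k) for 1 ≤ k ≤ 33: μ(1) = 1, μ(2) = -1, μ(3) = -1, μ(5) = -1, μ(6) = 1, μ(7) = -1, μ(10) = 1, μ(11) = -1, μ(13) = -1, μ(14) = 1, μ(15) = 1, μ(17) = -1, μ(19) = -1, μ(21) = 1, μ(22) = 1, μ(23) = -1, μ(26) = 1, μ(29) = -1, μ(30) = -1, μ(31) = -1, μ(33) = 1, with μ = 0 on non-squarefree integers. Summing μ(k)/k for k where μ(k) ≠ 0 gives -6504197377/200560490130 ≈ -0.0324. (PNT ⟺ this sum → 0 as n → ∞.)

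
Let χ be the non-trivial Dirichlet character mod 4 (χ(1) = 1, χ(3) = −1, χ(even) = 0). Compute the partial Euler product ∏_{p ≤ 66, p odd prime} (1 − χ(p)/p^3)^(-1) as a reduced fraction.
∏ = 126115667482028600084463789626710364805572778792731/130156894276470431285217911893722225289762827141120

The odd primes p ≤ 66 are [3, 5, 7, 11, 13, 17, 19, 23, 29, 31, 37, 41, 43, 47, 53, 59, 61]. For each, χ(p) = 1 if p ≡ 1 mod 4, χ(p) = −1 if p ≡ 3 mod 4. Taking (1 − χ(p)/p^3)^(-1) = p^3/(p^3 − χ(p)): (1 − (-1)/3^3)^(-1) · (1 − (1)/5^3)^(-1) · (1 − (-1)/7^3)^(-1) · (1 − (-1)/11^3)^(-1) · (1 − (1)/13^3)^(-1) · (1 − (1)/17^3)^(-1) · (1 − (-1)/19^3)^(-1) · (1 − (-1)/23^3)^(-1) · (1 − (1)/29^3)^(-1) · (1 − (-1)/31^3)^(-1) · (1 − (1)/37^3)^(-1) · (1 − (1)/41^3)^(-1) · (1 − (-1)/43^3)^(-1) · (1 − (-1)/47^3)^(-1) · (1 − (1)/53^3)^(-1) · (1 − (-1)/59^3)^(-1) · (1 − (1)/61^3)^(-1) = 126115667482028600084463789626710364805572778792731/130156894276470431285217911893722225289762827141120.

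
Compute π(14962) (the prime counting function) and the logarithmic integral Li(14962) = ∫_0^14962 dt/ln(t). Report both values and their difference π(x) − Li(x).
π(14962) = 1752;  Li(14962) ≈ 1772.67;  π(x) − Li(x) ≈ -20.67.

Direct count of primes ≤ 14962 gives π(14962) = 1752. Numerical evaluation of the logarithmic integral gives Li(14962) ≈ 1772.67. The difference π(x) − Li(x) ≈ -20.67 is typically negative for small/moderate x (Li(x) overestimates), though Littlewood's theorem shows this sign changes infinitely often.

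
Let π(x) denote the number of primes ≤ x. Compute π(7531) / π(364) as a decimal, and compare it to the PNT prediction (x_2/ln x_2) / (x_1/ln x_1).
π(7531)/π(364) = 954/72 ≈ 13.2500;  PNT prediction ≈ 13.6678.

π(364) = 72 and π(7531) = 954, so π(7531)/π(364) ≈ 13.2500. The PNT-predicted ratio is (7531/ln(7531)) / (364/ln(364)) ≈ 13.6678. The two agree to within a few percent, as expected.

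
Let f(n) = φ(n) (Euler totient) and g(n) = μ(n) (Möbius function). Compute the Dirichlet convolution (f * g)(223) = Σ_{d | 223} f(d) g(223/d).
(φ * μ)(223) = 221

Divisors of 223: [1, 223]. For each d | 223:
  d = 1: φ(1) · μ(223/1) = 1 · -1 = -1
  d = 223: φ(223) · μ(223/223) = 222 · 1 = 222
Summing: (φ * μ)(223) = -1 + 222 = 221.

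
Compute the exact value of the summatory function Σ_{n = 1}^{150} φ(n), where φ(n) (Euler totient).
Σ_{n ≤ 150} φ(n) = 6858

Compute φ(n) for each 1 ≤ n ≤ 150: φ(1) = 1, φ(2) = 1, φ(3) = 2, φ(4) = 2, φ(5) = 4, φ(6) = 2, φ(7) = 6, φ(8) = 4, φ(9) = 6, φ(10) = 4, φ(11) = 10, φ(12) = 4, φ(13) = 12, φ(14) = 6, φ(15) = 8, φ(16) = 8, φ(17) = 16, φ(18) = 6, φ(19) = 18, φ(20) = 8, φ(21) = 12, φ(22) = 10, φ(23) = 22, φ(24) = 8, φ(25) = 20, φ(26) = 12, φ(27) = 18, φ(28) = 12, φ(29) = 28, φ(30) = 8, φ(31) = 30, φ(32) = 16, φ(33) = 20, φ(34) = 16, φ(35) = 24, φ(36) = 12, φ(37) = 36, φ(38) = 18, φ(39) = 24, φ(40) = 16, φ(41) = 40, φ(42) = 12, φ(43) = 42, φ(44) = 20, φ(45) = 24, φ(46) = 22, φ(47) = 46, φ(48) = 16, φ(49) = 42, φ(50) = 20, φ(51) = 32, φ(52) = 24, φ(53) = 52, φ(54) = 18, φ(55) = 40, φ(56) = 24, φ(57) = 36, φ(58) = 28, φ(59) = 58, φ(60) = 16, φ(61) = 60, φ(62) = 30, φ(63) = 36, φ(64) = 32, φ(65) = 48, φ(66) = 20, φ(67) = 66, φ(68) = 32, φ(69) = 44, φ(70) = 24, φ(71) = 70, φ(72) = 24, φ(73) = 72, φ(74) = 36, φ(75) = 40, φ(76) = 36, φ(77) = 60, φ(78) = 24, φ(79) = 78, φ(80) = 32, φ(81) = 54, φ(82) = 40, φ(83) = 82, φ(84) = 24, φ(85) = 64, φ(86) = 42, φ(87) = 56, φ(88) = 40, φ(89) = 88, φ(90) = 24, φ(91) = 72, φ(92) = 44, φ(93) = 60, φ(94) = 46, φ(95) = 72, φ(96) = 32, φ(97) = 96, φ(98) = 42, φ(99) = 60, φ(100) = 40, φ(101) = 100, φ(102) = 32, φ(103) = 102, φ(104) = 48, φ(105) = 48, φ(106) = 52, φ(107) = 106, φ(108) = 36, φ(109) = 108, φ(110) = 40, φ(111) = 72, φ(112) = 48, φ(113) = 112, φ(114) = 36, φ(115) = 88, φ(116) = 56, φ(117) = 72, φ(118) = 58, φ(119) = 96, φ(120) = 32, φ(121) = 110, φ(122) = 60, φ(123) = 80, φ(124) = 60, φ(125) = 100, φ(126) = 36, φ(127) = 126, φ(128) = 64, φ(129) = 84, φ(130) = 48, φ(131) = 130, φ(132) = 40, φ(133) = 108, φ(134) = 66, φ(135) = 72, φ(136) = 64, φ(137) = 136, φ(138) = 44, φ(139) = 138, φ(140) = 48, φ(141) = 92, φ(142) = 70, φ(143) = 120, φ(144) = 48, φ(145) = 112, φ(146) = 72, φ(147) = 84, φ(148) = 72, φ(149) = 148, φ(150) = 40. Summing all 150 values: 6858. (Average order: Σ_{n ≤ x} φ(n) ~ (3/π²) x². For x = 150, (3/π²)·150² ≈ 6839.18.)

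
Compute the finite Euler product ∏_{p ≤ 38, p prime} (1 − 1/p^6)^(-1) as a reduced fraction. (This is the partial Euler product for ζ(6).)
∏ = 2571922726855099316399649303649342571118604998275/2528078112959041874006989121312570427443559530496

The primes p ≤ 38 are [2, 3, 5, 7, 11, 13, 17, 19, 23, 29, 31, 37]. For each prime, (1 − 1/p^6)^(-1) = p^6 / (p^6 − 1). The product is (1 − 1/2^6)^(-1), (1 − 1/3^6)^(-1), (1 − 1/5^6)^(-1), (1 − 1/7^6)^(-1), (1 − 1/11^6)^(-1), (1 − 1/13^6)^(-1), (1 − 1/17^6)^(-1), (1 − 1/19^6)^(-1), (1 − 1/23^6)^(-1), (1 − 1/29^6)^(-1), (1 − 1/31^6)^(-1), (1 − 1/37^6)^(-1) = ∏ p^6 / (p^6 − 1) = 2571922726855099316399649303649342571118604998275/2528078112959041874006989121312570427443559530496.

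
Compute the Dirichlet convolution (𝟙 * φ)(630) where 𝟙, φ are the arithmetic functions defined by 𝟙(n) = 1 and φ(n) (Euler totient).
(𝟙 * φ)(630) = 630

Divisors of 630: [1, 2, 3, 5, 6, 7, 9, 10, 14, 15, 18, 21, 30, 35, 42, 45, 63, 70, 90, 105, 126, 210, 315, 630]. For each d | 630:
  d = 1: 𝟙(1) · φ(630/1) = 1 · 144 = 144
  d = 2: 𝟙(2) · φ(630/2) = 1 · 144 = 144
  d = 3: 𝟙(3) · φ(630/3) = 1 · 48 = 48
  d = 5: 𝟙(5) · φ(630/5) = 1 · 36 = 36
  d = 6: 𝟙(6) · φ(630/6) = 1 · 48 = 48
  d = 7: 𝟙(7) · φ(630/7) = 1 · 24 = 24
  d = 9: 𝟙(9) · φ(630/9) = 1 · 24 = 24
  d = 10: 𝟙(10) · φ(630/10) = 1 · 36 = 36
  d = 14: 𝟙(14) · φ(630/14) = 1 · 24 = 24
  d = 15: 𝟙(15) · φ(630/15) = 1 · 12 = 12
  d = 18: 𝟙(18) · φ(630/18) = 1 · 24 = 24
  d = 21: 𝟙(21) · φ(630/21) = 1 · 8 = 8
  d = 30: 𝟙(30) · φ(630/30) = 1 · 12 = 12
  d = 35: 𝟙(35) · φ(630/35) = 1 · 6 = 6
  d = 42: 𝟙(42) · φ(630/42) = 1 · 8 = 8
  d = 45: 𝟙(45) · φ(630/45) = 1 · 6 = 6
  d = 63: 𝟙(63) · φ(630/63) = 1 · 4 = 4
  d = 70: 𝟙(70) · φ(630/70) = 1 · 6 = 6
  d = 90: 𝟙(90) · φ(630/90) = 1 · 6 = 6
  d = 105: 𝟙(105) · φ(630/105) = 1 · 2 = 2
  d = 126: 𝟙(126) · φ(630/126) = 1 · 4 = 4
  d = 210: 𝟙(210) · φ(630/210) = 1 · 2 = 2
  d = 315: 𝟙(315) · φ(630/315) = 1 · 1 = 1
  d = 630: 𝟙(630) · φ(630/630) = 1 · 1 = 1
Summing: (𝟙 * φ)(630) = 144 + 144 + 48 + 36 + 48 + 24 + 24 + 36 + 24 + 12 + 24 + 8 + 12 + 6 + 8 + 6 + 4 + 6 + 6 + 2 + 4 + 2 + 1 + 1 = 630.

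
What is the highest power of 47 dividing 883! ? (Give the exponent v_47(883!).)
v_47(883!) = 18

Legendre's formula: v_p(n!) = Σ_{k ≥ 1} ⌊n / p^k⌋. For p = 47, n = 883, the terms are:
  ⌊883/47^1⌋ = ⌊883/47⌋ = 18
(the next term ⌊883/47^2⌋ = 0, terminating the sum). Summing: v_47(883!) = 18 = 18.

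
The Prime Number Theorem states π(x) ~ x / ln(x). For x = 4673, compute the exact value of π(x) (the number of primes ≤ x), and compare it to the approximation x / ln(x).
π(4673) = 632;  x/ln(x) ≈ 553.05;  relative error ≈ 12.49%.

Directly count primes up to 4673: π(4673) = 632. The PNT approximation gives 4673/ln(4673) ≈ 4673/8.44956 ≈ 553.05. Relative error (π(x) − x/ln(x)) / π(x) ≈ 12.49%; the approximation is known to undercount slightly (Li(x) is a better estimate).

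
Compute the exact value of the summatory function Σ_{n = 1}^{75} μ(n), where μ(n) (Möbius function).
Σ_{n ≤ 75} μ(n) = -3

Compute μ(n) for each 1 ≤ n ≤ 75: μ(1) = 1, μ(2) = -1, μ(3) = -1, μ(4) = 0, μ(5) = -1, μ(6) = 1, μ(7) = -1, μ(8) = 0, μ(9) = 0, μ(10) = 1, μ(11) = -1, μ(12) = 0, μ(13) = -1, μ(14) = 1, μ(15) = 1, μ(16) = 0, μ(17) = -1, μ(18) = 0, μ(19) = -1, μ(20) = 0, μ(21) = 1, μ(22) = 1, μ(23) = -1, μ(24) = 0, μ(25) = 0, μ(26) = 1, μ(27) = 0, μ(28) = 0, μ(29) = -1, μ(30) = -1, μ(31) = -1, μ(32) = 0, μ(33) = 1, μ(34) = 1, μ(35) = 1, μ(36) = 0, μ(37) = -1, μ(38) = 1, μ(39) = 1, μ(40) = 0, μ(41) = -1, μ(42) = -1, μ(43) = -1, μ(44) = 0, μ(45) = 0, μ(46) = 1, μ(47) = -1, μ(48) = 0, μ(49) = 0, μ(50) = 0, μ(51) = 1, μ(52) = 0, μ(53) = -1, μ(54) = 0, μ(55) = 1, μ(56) = 0, μ(57) = 1, μ(58) = 1, μ(59) = -1, μ(60) = 0, μ(61) = -1, μ(62) = 1, μ(63) = 0, μ(64) = 0, μ(65) = 1, μ(66) = -1, μ(67) = -1, μ(68) = 0, μ(69) = 1, μ(70) = -1, μ(71) = -1, μ(72) = 0, μ(73) = -1, μ(74) = 1, μ(75) = 0. Summing all 75 values: -3. (Mertens function M(x) = Σ_{n ≤ x} μ(n); on average M(x) should be small (PNT ⟺ M(x) = o(x)).)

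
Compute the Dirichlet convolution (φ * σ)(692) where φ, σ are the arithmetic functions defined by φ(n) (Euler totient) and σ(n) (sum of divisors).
(φ * σ)(692) = 4152

Divisors of 692: [1, 2, 4, 173, 346, 692]. For each d | 692:
  d = 1: φ(1) · σ(692/1) = 1 · 1218 = 1218
  d = 2: φ(2) · σ(692/2) = 1 · 522 = 522
  d = 4: φ(4) · σ(692/4) = 2 · 174 = 348
  d = 173: φ(173) · σ(692/173) = 172 · 7 = 1204
  d = 346: φ(346) · σ(692/346) = 172 · 3 = 516
  d = 692: φ(692) · σ(692/692) = 344 · 1 = 344
Summing: (φ * σ)(692) = 1218 + 522 + 348 + 1204 + 516 + 344 = 4152.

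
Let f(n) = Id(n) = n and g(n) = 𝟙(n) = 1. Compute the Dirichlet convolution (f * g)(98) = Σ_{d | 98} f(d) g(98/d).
(Id * 𝟙)(98) = 171

Divisors of 98: [1, 2, 7, 14, 49, 98]. For each d | 98:
  d = 1: Id(1) · 𝟙(98/1) = 1 · 1 = 1
  d = 2: Id(2) · 𝟙(98/2) = 2 · 1 = 2
  d = 7: Id(7) · 𝟙(98/7) = 7 · 1 = 7
  d = 14: Id(14) · 𝟙(98/14) = 14 · 1 = 14
  d = 49: Id(49) · 𝟙(98/49) = 49 · 1 = 49
  d = 98: Id(98) · 𝟙(98/98) = 98 · 1 = 98
Summing: (Id * 𝟙)(98) = 1 + 2 + 7 + 14 + 49 + 98 = 171.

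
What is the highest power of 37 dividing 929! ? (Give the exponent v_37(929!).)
v_37(929!) = 25

Legendre's formula: v_p(n!) = Σ_{k ≥ 1} ⌊n / p^k⌋. For p = 37, n = 929, the terms are:
  ⌊929/37^1⌋ = ⌊929/37⌋ = 25
(the next term ⌊929/37^2⌋ = 0, terminating the sum). Summing: v_37(929!) = 25 = 25.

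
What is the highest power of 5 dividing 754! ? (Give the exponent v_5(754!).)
v_5(754!) = 187

Legendre's formula: v_p(n!) = Σ_{k ≥ 1} ⌊n / p^k⌋. For p = 5, n = 754, the terms are:
  ⌊754/5^1⌋ = ⌊754/5⌋ = 150
  ⌊754/5^2⌋ = ⌊754/25⌋ = 30
  ⌊754/5^3⌋ = ⌊754/125⌋ = 6
  ⌊754/5^4⌋ = ⌊754/625⌋ = 1
(the next term ⌊754/5^5⌋ = 0, terminating the sum). Summing: v_5(754!) = 150 + 30 + 6 + 1 = 187.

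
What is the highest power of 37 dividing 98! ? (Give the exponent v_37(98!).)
v_37(98!) = 2

Legendre's formula: v_p(n!) = Σ_{k ≥ 1} ⌊n / p^k⌋. For p = 37, n = 98, the terms are:
  ⌊98/37^1⌋ = ⌊98/37⌋ = 2
(the next term ⌊98/37^2⌋ = 0, terminating the sum). Summing: v_37(98!) = 2 = 2.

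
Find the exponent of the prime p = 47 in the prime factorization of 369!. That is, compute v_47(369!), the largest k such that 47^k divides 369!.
v_47(369!) = 7

Legendre's formula: v_p(n!) = Σ_{k ≥ 1} ⌊n / p^k⌋. For p = 47, n = 369, the terms are:
  ⌊369/47^1⌋ = ⌊369/47⌋ = 7
(the next term ⌊369/47^2⌋ = 0, terminating the sum). Summing: v_47(369!) = 7 = 7.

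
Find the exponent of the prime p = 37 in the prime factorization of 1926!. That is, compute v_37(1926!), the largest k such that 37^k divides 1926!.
v_37(1926!) = 53

Legendre's formula: v_p(n!) = Σ_{k ≥ 1} ⌊n / p^k⌋. For p = 37, n = 1926, the terms are:
  ⌊1926/37^1⌋ = ⌊1926/37⌋ = 52
  ⌊1926/37^2⌋ = ⌊1926/1369⌋ = 1
(the next term ⌊1926/37^3⌋ = 0, terminating the sum). Summing: v_37(1926!) = 52 + 1 = 53.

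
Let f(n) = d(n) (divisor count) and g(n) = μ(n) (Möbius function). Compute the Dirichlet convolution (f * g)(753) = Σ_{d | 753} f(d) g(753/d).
(d * μ)(753) = 1

Divisors of 753: [1, 3, 251, 753]. For each d | 753:
  d = 1: d(1) · μ(753/1) = 1 · 1 = 1
  d = 3: d(3) · μ(753/3) = 2 · -1 = -2
  d = 251: d(251) · μ(753/251) = 2 · -1 = -2
  d = 753: d(753) · μ(753/753) = 4 · 1 = 4
Summing: (d * μ)(753) = 1 + -2 + -2 + 4 = 1.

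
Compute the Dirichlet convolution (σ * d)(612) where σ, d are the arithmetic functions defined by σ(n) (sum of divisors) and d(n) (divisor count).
(σ * d)(612) = 7680

Divisors of 612: [1, 2, 3, 4, 6, 9, 12, 17, 18, 34, 36, 51, 68, 102, 153, 204, 306, 612]. For each d | 612:
  d = 1: σ(1) · d(612/1) = 1 · 18 = 18
  d = 2: σ(2) · d(612/2) = 3 · 12 = 36
  d = 3: σ(3) · d(612/3) = 4 · 12 = 48
  d = 4: σ(4) · d(612/4) = 7 · 6 = 42
  d = 6: σ(6) · d(612/6) = 12 · 8 = 96
  d = 9: σ(9) · d(612/9) = 13 · 6 = 78
  d = 12: σ(12) · d(612/12) = 28 · 4 = 112
  d = 17: σ(17) · d(612/17) = 18 · 9 = 162
  d = 18: σ(18) · d(612/18) = 39 · 4 = 156
  d = 34: σ(34) · d(612/34) = 54 · 6 = 324
  d = 36: σ(36) · d(612/36) = 91 · 2 = 182
  d = 51: σ(51) · d(612/51) = 72 · 6 = 432
  d = 68: σ(68) · d(612/68) = 126 · 3 = 378
  d = 102: σ(102) · d(612/102) = 216 · 4 = 864
  d = 153: σ(153) · d(612/153) = 234 · 3 = 702
  d = 204: σ(204) · d(612/204) = 504 · 2 = 1008
  d = 306: σ(306) · d(612/306) = 702 · 2 = 1404
  d = 612: σ(612) · d(612/612) = 1638 · 1 = 1638
Summing: (σ * d)(612) = 18 + 36 + 48 + 42 + 96 + 78 + 112 + 162 + 156 + 324 + 182 + 432 + 378 + 864 + 702 + 1008 + 1404 + 1638 = 7680.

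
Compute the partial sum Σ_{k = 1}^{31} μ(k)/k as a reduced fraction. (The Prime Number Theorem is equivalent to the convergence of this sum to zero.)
Σ μ(k)/k = -4193929329/66853496710

Values of μ(k) for 1 ≤ k ≤ 31: μ(1) = 1, μ(2) = -1, μ(3) = -1, μ(5) = -1, μ(6) = 1, μ(7) = -1, μ(10) = 1, μ(11) = -1, μ(13) = -1, μ(14) = 1, μ(15) = 1, μ(17) = -1, μ(19) = -1, μ(21) = 1, μ(22) = 1, μ(23) = -1, μ(26) = 1, μ(29) = -1, μ(30) = -1, μ(31) = -1, with μ = 0 on non-squarefree integers. Summing μ(k)/k for k where μ(k) ≠ 0 gives -4193929329/66853496710 ≈ -0.0627. (PNT ⟺ this sum → 0 as n → ∞.)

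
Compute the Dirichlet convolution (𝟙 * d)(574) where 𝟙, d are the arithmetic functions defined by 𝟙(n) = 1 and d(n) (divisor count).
(𝟙 * d)(574) = 27

Divisors of 574: [1, 2, 7, 14, 41, 82, 287, 574]. For each d | 574:
  d = 1: 𝟙(1) · d(574/1) = 1 · 8 = 8
  d = 2: 𝟙(2) · d(574/2) = 1 · 4 = 4
  d = 7: 𝟙(7) · d(574/7) = 1 · 4 = 4
  d = 14: 𝟙(14) · d(574/14) = 1 · 2 = 2
  d = 41: 𝟙(41) · d(574/41) = 1 · 4 = 4
  d = 82: 𝟙(82) · d(574/82) = 1 · 2 = 2
  d = 287: 𝟙(287) · d(574/287) = 1 · 2 = 2
  d = 574: 𝟙(574) · d(574/574) = 1 · 1 = 1
Summing: (𝟙 * d)(574) = 8 + 4 + 4 + 2 + 4 + 2 + 2 + 1 = 27.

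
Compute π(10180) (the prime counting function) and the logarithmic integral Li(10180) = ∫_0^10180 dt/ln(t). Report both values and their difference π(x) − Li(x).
π(10180) = 1250;  Li(10180) ≈ 1265.66;  π(x) − Li(x) ≈ -15.66.

Direct count of primes ≤ 10180 gives π(10180) = 1250. Numerical evaluation of the logarithmic integral gives Li(10180) ≈ 1265.66. The difference π(x) − Li(x) ≈ -15.66 is typically negative for small/moderate x (Li(x) overestimates), though Littlewood's theorem shows this sign changes infinitely often.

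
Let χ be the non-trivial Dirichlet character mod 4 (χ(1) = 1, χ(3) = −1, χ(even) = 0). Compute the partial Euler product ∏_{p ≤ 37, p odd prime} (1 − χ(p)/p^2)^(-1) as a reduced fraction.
∏ = 136633422149134339/149104402366464000

The odd primes p ≤ 37 are [3, 5, 7, 11, 13, 17, 19, 23, 29, 31, 37]. For each, χ(p) = 1 if p ≡ 1 mod 4, χ(p) = −1 if p ≡ 3 mod 4. Taking (1 − χ(p)/p^2)^(-1) = p^2/(p^2 − χ(p)): (1 − (-1)/3^2)^(-1) · (1 − (1)/5^2)^(-1) · (1 − (-1)/7^2)^(-1) · (1 − (-1)/11^2)^(-1) · (1 − (1)/13^2)^(-1) · (1 − (1)/17^2)^(-1) · (1 − (-1)/19^2)^(-1) · (1 − (-1)/23^2)^(-1) · (1 − (1)/29^2)^(-1) · (1 − (-1)/31^2)^(-1) · (1 − (1)/37^2)^(-1) = 136633422149134339/149104402366464000.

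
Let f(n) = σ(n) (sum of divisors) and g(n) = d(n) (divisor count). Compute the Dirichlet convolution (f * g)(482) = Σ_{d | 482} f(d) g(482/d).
(σ * d)(482) = 1220

Divisors of 482: [1, 2, 241, 482]. For each d | 482:
  d = 1: σ(1) · d(482/1) = 1 · 4 = 4
  d = 2: σ(2) · d(482/2) = 3 · 2 = 6
  d = 241: σ(241) · d(482/241) = 242 · 2 = 484
  d = 482: σ(482) · d(482/482) = 726 · 1 = 726
Summing: (σ * d)(482) = 4 + 6 + 484 + 726 = 1220.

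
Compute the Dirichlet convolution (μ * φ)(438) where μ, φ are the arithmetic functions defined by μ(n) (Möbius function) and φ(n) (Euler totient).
(μ * φ)(438) = 0

Divisors of 438: [1, 2, 3, 6, 73, 146, 219, 438]. For each d | 438:
  d = 1: μ(1) · φ(438/1) = 1 · 144 = 144
  d = 2: μ(2) · φ(438/2) = -1 · 144 = -144
  d = 3: μ(3) · φ(438/3) = -1 · 72 = -72
  d = 6: μ(6) · φ(438/6) = 1 · 72 = 72
  d = 73: μ(73) · φ(438/73) = -1 · 2 = -2
  d = 146: μ(146) · φ(438/146) = 1 · 2 = 2
  d = 219: μ(219) · φ(438/219) = 1 · 1 = 1
  d = 438: μ(438) · φ(438/438) = -1 · 1 = -1
Summing: (μ * φ)(438) = 144 + -144 + -72 + 72 + -2 + 2 + 1 + -1 = 0.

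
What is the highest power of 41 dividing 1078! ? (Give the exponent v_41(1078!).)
v_41(1078!) = 26

Legendre's formula: v_p(n!) = Σ_{k ≥ 1} ⌊n / p^k⌋. For p = 41, n = 1078, the terms are:
  ⌊1078/41^1⌋ = ⌊1078/41⌋ = 26
(the next term ⌊1078/41^2⌋ = 0, terminating the sum). Summing: v_41(1078!) = 26 = 26.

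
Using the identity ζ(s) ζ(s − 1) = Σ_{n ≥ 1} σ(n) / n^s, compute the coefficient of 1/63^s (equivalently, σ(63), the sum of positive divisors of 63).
σ(63) = 104

In the product (Σ m^0/m^s)(Σ k / k^s) = Σ (Σ_{d | n} d) / n^s, the coefficient of 1/n^s is σ(n) = Σ_{d | n} d. For n = 63, divisors are [1, 3, 7, 9, 21, 63]; summing: σ(63) = 104.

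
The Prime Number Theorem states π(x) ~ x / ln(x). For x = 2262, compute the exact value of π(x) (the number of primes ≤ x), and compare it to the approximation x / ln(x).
π(2262) = 335;  x/ln(x) ≈ 292.85;  relative error ≈ 12.58%.

Directly count primes up to 2262: π(2262) = 335. The PNT approximation gives 2262/ln(2262) ≈ 2262/7.72400 ≈ 292.85. Relative error (π(x) − x/ln(x)) / π(x) ≈ 12.58%; the approximation is known to undercount slightly (Li(x) is a better estimate).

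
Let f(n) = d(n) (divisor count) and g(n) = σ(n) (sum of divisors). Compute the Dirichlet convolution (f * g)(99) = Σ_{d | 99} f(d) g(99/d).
(d * σ)(99) = 336

Divisors of 99: [1, 3, 9, 11, 33, 99]. For each d | 99:
  d = 1: d(1) · σ(99/1) = 1 · 156 = 156
  d = 3: d(3) · σ(99/3) = 2 · 48 = 96
  d = 9: d(9) · σ(99/9) = 3 · 12 = 36
  d = 11: d(11) · σ(99/11) = 2 · 13 = 26
  d = 33: d(33) · σ(99/33) = 4 · 4 = 16
  d = 99: d(99) · σ(99/99) = 6 · 1 = 6
Summing: (d * σ)(99) = 156 + 96 + 36 + 26 + 16 + 6 = 336.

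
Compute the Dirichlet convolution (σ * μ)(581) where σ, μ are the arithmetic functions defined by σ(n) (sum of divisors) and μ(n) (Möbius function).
(σ * μ)(581) = 581

Divisors of 581: [1, 7, 83, 581]. For each d | 581:
  d = 1: σ(1) · μ(581/1) = 1 · 1 = 1
  d = 7: σ(7) · μ(581/7) = 8 · -1 = -8
  d = 83: σ(83) · μ(581/83) = 84 · -1 = -84
  d = 581: σ(581) · μ(581/581) = 672 · 1 = 672
Summing: (σ * μ)(581) = 1 + -8 + -84 + 672 = 581.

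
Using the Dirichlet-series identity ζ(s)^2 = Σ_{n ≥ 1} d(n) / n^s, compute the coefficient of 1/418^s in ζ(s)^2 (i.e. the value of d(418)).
d(418) = 8

ζ(s)^2 = (Σ 1/m^s)(Σ 1/k^s). The coefficient of 1/n^s in the product is the number of ordered pairs (m, k) with mk = n, which equals d(n). For n = 418, divisors are [1, 2, 11, 19, 22, 38, 209, 418], so d(418) = 8.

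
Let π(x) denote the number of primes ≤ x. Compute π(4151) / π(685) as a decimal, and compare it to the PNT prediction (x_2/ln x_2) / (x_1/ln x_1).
π(4151)/π(685) = 570/124 ≈ 4.5968;  PNT prediction ≈ 4.7493.

π(685) = 124 and π(4151) = 570, so π(4151)/π(685) ≈ 4.5968. The PNT-predicted ratio is (4151/ln(4151)) / (685/ln(685)) ≈ 4.7493. The two agree to within a few percent, as expected.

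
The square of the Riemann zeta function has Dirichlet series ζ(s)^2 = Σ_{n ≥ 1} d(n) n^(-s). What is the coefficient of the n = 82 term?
d(82) = 4

ζ(s)^2 = (Σ 1/m^s)(Σ 1/k^s). The coefficient of 1/n^s in the product is the number of ordered pairs (m, k) with mk = n, which equals d(n). For n = 82, divisors are [1, 2, 41, 82], so d(82) = 4.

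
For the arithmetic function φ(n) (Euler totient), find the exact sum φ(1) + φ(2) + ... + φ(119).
Σ_{n ≤ 119} φ(n) = 4354

Compute φ(n) for each 1 ≤ n ≤ 119: φ(1) = 1, φ(2) = 1, φ(3) = 2, φ(4) = 2, φ(5) = 4, φ(6) = 2, φ(7) = 6, φ(8) = 4, φ(9) = 6, φ(10) = 4, φ(11) = 10, φ(12) = 4, φ(13) = 12, φ(14) = 6, φ(15) = 8, φ(16) = 8, φ(17) = 16, φ(18) = 6, φ(19) = 18, φ(20) = 8, φ(21) = 12, φ(22) = 10, φ(23) = 22, φ(24) = 8, φ(25) = 20, φ(26) = 12, φ(27) = 18, φ(28) = 12, φ(29) = 28, φ(30) = 8, φ(31) = 30, φ(32) = 16, φ(33) = 20, φ(34) = 16, φ(35) = 24, φ(36) = 12, φ(37) = 36, φ(38) = 18, φ(39) = 24, φ(40) = 16, φ(41) = 40, φ(42) = 12, φ(43) = 42, φ(44) = 20, φ(45) = 24, φ(46) = 22, φ(47) = 46, φ(48) = 16, φ(49) = 42, φ(50) = 20, φ(51) = 32, φ(52) = 24, φ(53) = 52, φ(54) = 18, φ(55) = 40, φ(56) = 24, φ(57) = 36, φ(58) = 28, φ(59) = 58, φ(60) = 16, φ(61) = 60, φ(62) = 30, φ(63) = 36, φ(64) = 32, φ(65) = 48, φ(66) = 20, φ(67) = 66, φ(68) = 32, φ(69) = 44, φ(70) = 24, φ(71) = 70, φ(72) = 24, φ(73) = 72, φ(74) = 36, φ(75) = 40, φ(76) = 36, φ(77) = 60, φ(78) = 24, φ(79) = 78, φ(80) = 32, φ(81) = 54, φ(82) = 40, φ(83) = 82, φ(84) = 24, φ(85) = 64, φ(86) = 42, φ(87) = 56, φ(88) = 40, φ(89) = 88, φ(90) = 24, φ(91) = 72, φ(92) = 44, φ(93) = 60, φ(94) = 46, φ(95) = 72, φ(96) = 32, φ(97) = 96, φ(98) = 42, φ(99) = 60, φ(100) = 40, φ(101) = 100, φ(102) = 32, φ(103) = 102, φ(104) = 48, φ(105) = 48, φ(106) = 52, φ(107) = 106, φ(108) = 36, φ(109) = 108, φ(110) = 40, φ(111) = 72, φ(112) = 48, φ(113) = 112, φ(114) = 36, φ(115) = 88, φ(116) = 56, φ(117) = 72, φ(118) = 58, φ(119) = 96. Summing all 119 values: 4354. (Average order: Σ_{n ≤ x} φ(n) ~ (3/π²) x². For x = 119, (3/π²)·119² ≈ 4304.43.)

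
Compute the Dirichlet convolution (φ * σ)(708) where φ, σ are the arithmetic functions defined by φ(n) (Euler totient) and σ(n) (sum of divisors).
(φ * σ)(708) = 8496

Divisors of 708: [1, 2, 3, 4, 6, 12, 59, 118, 177, 236, 354, 708]. For each d | 708:
  d = 1: φ(1) · σ(708/1) = 1 · 1680 = 1680
  d = 2: φ(2) · σ(708/2) = 1 · 720 = 720
  d = 3: φ(3) · σ(708/3) = 2 · 420 = 840
  d = 4: φ(4) · σ(708/4) = 2 · 240 = 480
  d = 6: φ(6) · σ(708/6) = 2 · 180 = 360
  d = 12: φ(12) · σ(708/12) = 4 · 60 = 240
  d = 59: φ(59) · σ(708/59) = 58 · 28 = 1624
  d = 118: φ(118) · σ(708/118) = 58 · 12 = 696
  d = 177: φ(177) · σ(708/177) = 116 · 7 = 812
  d = 236: φ(236) · σ(708/236) = 116 · 4 = 464
  d = 354: φ(354) · σ(708/354) = 116 · 3 = 348
  d = 708: φ(708) · σ(708/708) = 232 · 1 = 232
Summing: (φ * σ)(708) = 1680 + 720 + 840 + 480 + 360 + 240 + 1624 + 696 + 812 + 464 + 348 + 232 = 8496.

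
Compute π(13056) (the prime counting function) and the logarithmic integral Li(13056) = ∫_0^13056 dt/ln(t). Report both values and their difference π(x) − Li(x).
π(13056) = 1555;  Li(13056) ≈ 1573.02;  π(x) − Li(x) ≈ -18.02.

Direct count of primes ≤ 13056 gives π(13056) = 1555. Numerical evaluation of the logarithmic integral gives Li(13056) ≈ 1573.02. The difference π(x) − Li(x) ≈ -18.02 is typically negative for small/moderate x (Li(x) overestimates), though Littlewood's theorem shows this sign changes infinitely often.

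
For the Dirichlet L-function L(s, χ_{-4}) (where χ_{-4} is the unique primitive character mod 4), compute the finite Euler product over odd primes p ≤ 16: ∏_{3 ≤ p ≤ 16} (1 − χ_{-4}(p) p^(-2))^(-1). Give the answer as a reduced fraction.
∏ = 143143/156160

The odd primes p ≤ 16 are [3, 5, 7, 11, 13]. For each, χ(p) = 1 if p ≡ 1 mod 4, χ(p) = −1 if p ≡ 3 mod 4. Taking (1 − χ(p)/p^2)^(-1) = p^2/(p^2 − χ(p)): (1 − (-1)/3^2)^(-1) · (1 − (1)/5^2)^(-1) · (1 − (-1)/7^2)^(-1) · (1 − (-1)/11^2)^(-1) · (1 − (1)/13^2)^(-1) = 143143/156160.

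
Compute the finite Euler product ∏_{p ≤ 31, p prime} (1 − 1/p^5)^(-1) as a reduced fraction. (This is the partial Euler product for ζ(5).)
∏ = 1910589921595024369341325427716514697147265/1842548811291065574051999987500114856101888

The primes p ≤ 31 are [2, 3, 5, 7, 11, 13, 17, 19, 23, 29, 31]. For each prime, (1 − 1/p^5)^(-1) = p^5 / (p^5 − 1). The product is (1 − 1/2^5)^(-1), (1 − 1/3^5)^(-1), (1 − 1/5^5)^(-1), (1 − 1/7^5)^(-1), (1 − 1/11^5)^(-1), (1 − 1/13^5)^(-1), (1 − 1/17^5)^(-1), (1 − 1/19^5)^(-1), (1 − 1/23^5)^(-1), (1 − 1/29^5)^(-1), (1 − 1/31^5)^(-1) = ∏ p^5 / (p^5 − 1) = 1910589921595024369341325427716514697147265/1842548811291065574051999987500114856101888.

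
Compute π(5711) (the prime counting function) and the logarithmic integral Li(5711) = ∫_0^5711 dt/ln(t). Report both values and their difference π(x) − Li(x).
π(5711) = 752;  Li(5711) ≈ 767.10;  π(x) − Li(x) ≈ -15.10.

Direct count of primes ≤ 5711 gives π(5711) = 752. Numerical evaluation of the logarithmic integral gives Li(5711) ≈ 767.10. The difference π(x) − Li(x) ≈ -15.10 is typically negative for small/moderate x (Li(x) overestimates), though Littlewood's theorem shows this sign changes infinitely often.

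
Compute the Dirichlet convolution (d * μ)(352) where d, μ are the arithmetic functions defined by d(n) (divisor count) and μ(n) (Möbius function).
(d * μ)(352) = 1

Divisors of 352: [1, 2, 4, 8, 11, 16, 22, 32, 44, 88, 176, 352]. For each d | 352:
  d = 1: d(1) · μ(352/1) = 1 · 0 = 0
  d = 2: d(2) · μ(352/2) = 2 · 0 = 0
  d = 4: d(4) · μ(352/4) = 3 · 0 = 0
  d = 8: d(8) · μ(352/8) = 4 · 0 = 0
  d = 11: d(11) · μ(352/11) = 2 · 0 = 0
  d = 16: d(16) · μ(352/16) = 5 · 1 = 5
  d = 22: d(22) · μ(352/22) = 4 · 0 = 0
  d = 32: d(32) · μ(352/32) = 6 · -1 = -6
  d = 44: d(44) · μ(352/44) = 6 · 0 = 0
  d = 88: d(88) · μ(352/88) = 8 · 0 = 0
  d = 176: d(176) · μ(352/176) = 10 · -1 = -10
  d = 352: d(352) · μ(352/352) = 12 · 1 = 12
Summing: (d * μ)(352) = 0 + 0 + 0 + 0 + 0 + 5 + 0 + -6 + 0 + 0 + -10 + 12 = 1.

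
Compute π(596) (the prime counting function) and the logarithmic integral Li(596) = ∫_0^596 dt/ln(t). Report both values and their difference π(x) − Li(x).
π(596) = 108;  Li(596) ≈ 117.02;  π(x) − Li(x) ≈ -9.02.

Direct count of primes ≤ 596 gives π(596) = 108. Numerical evaluation of the logarithmic integral gives Li(596) ≈ 117.02. The difference π(x) − Li(x) ≈ -9.02 is typically negative for small/moderate x (Li(x) overestimates), though Littlewood's theorem shows this sign changes infinitely often.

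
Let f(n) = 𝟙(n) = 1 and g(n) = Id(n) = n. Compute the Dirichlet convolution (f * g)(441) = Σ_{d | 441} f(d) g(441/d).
(𝟙 * Id)(441) = 741

Divisors of 441: [1, 3, 7, 9, 21, 49, 63, 147, 441]. For each d | 441:
  d = 1: 𝟙(1) · Id(441/1) = 1 · 441 = 441
  d = 3: 𝟙(3) · Id(441/3) = 1 · 147 = 147
  d = 7: 𝟙(7) · Id(441/7) = 1 · 63 = 63
  d = 9: 𝟙(9) · Id(441/9) = 1 · 49 = 49
  d = 21: 𝟙(21) · Id(441/21) = 1 · 21 = 21
  d = 49: 𝟙(49) · Id(441/49) = 1 · 9 = 9
  d = 63: 𝟙(63) · Id(441/63) = 1 · 7 = 7
  d = 147: 𝟙(147) · Id(441/147) = 1 · 3 = 3
  d = 441: 𝟙(441) · Id(441/441) = 1 · 1 = 1
Summing: (𝟙 * Id)(441) = 441 + 147 + 63 + 49 + 21 + 9 + 7 + 3 + 1 = 741.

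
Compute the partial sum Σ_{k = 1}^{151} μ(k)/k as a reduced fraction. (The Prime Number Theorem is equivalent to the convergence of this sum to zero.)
Σ μ(k)/k = 498553581288971583508015817946071430122138094746515981177/75106511663943725776296745409664000450228387787452181363970

Values of μ(k) for 1 ≤ k ≤ 151: μ(1) = 1, μ(2) = -1, μ(3) = -1, μ(5) = -1, μ(6) = 1, μ(7) = -1, μ(10) = 1, μ(11) = -1, μ(13) = -1, μ(14) = 1, μ(15) = 1, μ(17) = -1, μ(19) = -1, μ(21) = 1, μ(22) = 1, μ(23) = -1, μ(26) = 1, μ(29) = -1, μ(30) = -1, μ(31) = -1, μ(33) = 1, μ(34) = 1, μ(35) = 1, μ(37) = -1, μ(38) = 1, μ(39) = 1, μ(41) = -1, μ(42) = -1, μ(43) = -1, μ(46) = 1, μ(47) = -1, μ(51) = 1, μ(53) = -1, μ(55) = 1, μ(57) = 1, μ(58) = 1, μ(59) = -1, μ(61) = -1, μ(62) = 1, μ(65) = 1, μ(66) = -1, μ(67) = -1, μ(69) = 1, μ(70) = -1, μ(71) = -1, μ(73) = -1, μ(74) = 1, μ(77) = 1, μ(78) = -1, μ(79) = -1, μ(82) = 1, μ(83) = -1, μ(85) = 1, μ(86) = 1, μ(87) = 1, μ(89) = -1, μ(91) = 1, μ(93) = 1, μ(94) = 1, μ(95) = 1, μ(97) = -1, μ(101) = -1, μ(102) = -1, μ(103) = -1, μ(105) = -1, μ(106) = 1, μ(107) = -1, μ(109) = -1, μ(110) = -1, μ(111) = 1, μ(113) = -1, μ(114) = -1, μ(115) = 1, μ(118) = 1, μ(119) = 1, μ(122) = 1, μ(123) = 1, μ(127) = -1, μ(129) = 1, μ(130) = -1, μ(131) = -1, μ(133) = 1, μ(134) = 1, μ(137) = -1, μ(138) = -1, μ(139) = -1, μ(141) = 1, μ(142) = 1, μ(143) = 1, μ(145) = 1, μ(146) = 1, μ(149) = -1, μ(151) = -1, with μ = 0 on non-squarefree integers. Summing μ(k)/k for k where μ(k) ≠ 0 gives 498553581288971583508015817946071430122138094746515981177/75106511663943725776296745409664000450228387787452181363970 ≈ 0.0066. (PNT ⟺ this sum → 0 as n → ∞.)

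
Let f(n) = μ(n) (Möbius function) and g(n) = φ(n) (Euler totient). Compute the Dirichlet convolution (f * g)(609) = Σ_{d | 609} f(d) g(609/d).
(μ * φ)(609) = 135

Divisors of 609: [1, 3, 7, 21, 29, 87, 203, 609]. For each d | 609:
  d = 1: μ(1) · φ(609/1) = 1 · 336 = 336
  d = 3: μ(3) · φ(609/3) = -1 · 168 = -168
  d = 7: μ(7) · φ(609/7) = -1 · 56 = -56
  d = 21: μ(21) · φ(609/21) = 1 · 28 = 28
  d = 29: μ(29) · φ(609/29) = -1 · 12 = -12
  d = 87: μ(87) · φ(609/87) = 1 · 6 = 6
  d = 203: μ(203) · φ(609/203) = 1 · 2 = 2
  d = 609: μ(609) · φ(609/609) = -1 · 1 = -1
Summing: (μ * φ)(609) = 336 + -168 + -56 + 28 + -12 + 6 + 2 + -1 = 135.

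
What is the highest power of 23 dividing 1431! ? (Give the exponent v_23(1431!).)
v_23(1431!) = 64

Legendre's formula: v_p(n!) = Σ_{k ≥ 1} ⌊n / p^k⌋. For p = 23, n = 1431, the terms are:
  ⌊1431/23^1⌋ = ⌊1431/23⌋ = 62
  ⌊1431/23^2⌋ = ⌊1431/529⌋ = 2
(the next term ⌊1431/23^3⌋ = 0, terminating the sum). Summing: v_23(1431!) = 62 + 2 = 64.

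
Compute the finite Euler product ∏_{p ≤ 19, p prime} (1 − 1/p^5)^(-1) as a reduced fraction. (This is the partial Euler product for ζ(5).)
∏ = 995488417328655275157507375/960036697434231116505428608

The primes p ≤ 19 are [2, 3, 5, 7, 11, 13, 17, 19]. For each prime, (1 − 1/p^5)^(-1) = p^5 / (p^5 − 1). The product is (1 − 1/2^5)^(-1), (1 − 1/3^5)^(-1), (1 − 1/5^5)^(-1), (1 − 1/7^5)^(-1), (1 − 1/11^5)^(-1), (1 − 1/13^5)^(-1), (1 − 1/17^5)^(-1), (1 − 1/19^5)^(-1) = ∏ p^5 / (p^5 − 1) = 995488417328655275157507375/960036697434231116505428608.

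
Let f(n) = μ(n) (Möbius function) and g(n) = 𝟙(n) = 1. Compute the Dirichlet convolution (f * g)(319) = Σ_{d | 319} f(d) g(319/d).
(μ * 𝟙)(319) = 0

Divisors of 319: [1, 11, 29, 319]. For each d | 319:
  d = 1: μ(1) · 𝟙(319/1) = 1 · 1 = 1
  d = 11: μ(11) · 𝟙(319/11) = -1 · 1 = -1
  d = 29: μ(29) · 𝟙(319/29) = -1 · 1 = -1
  d = 319: μ(319) · 𝟙(319/319) = 1 · 1 = 1
Summing: (μ * 𝟙)(319) = 1 + -1 + -1 + 1 = 0.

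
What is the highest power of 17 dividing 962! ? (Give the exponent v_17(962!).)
v_17(962!) = 59

Legendre's formula: v_p(n!) = Σ_{k ≥ 1} ⌊n / p^k⌋. For p = 17, n = 962, the terms are:
  ⌊962/17^1⌋ = ⌊962/17⌋ = 56
  ⌊962/17^2⌋ = ⌊962/289⌋ = 3
(the next term ⌊962/17^3⌋ = 0, terminating the sum). Summing: v_17(962!) = 56 + 3 = 59.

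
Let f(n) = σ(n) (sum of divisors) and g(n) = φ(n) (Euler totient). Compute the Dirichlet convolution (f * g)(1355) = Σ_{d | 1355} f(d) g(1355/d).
(σ * φ)(1355) = 5420

Divisors of 1355: [1, 5, 271, 1355]. For each d | 1355:
  d = 1: σ(1) · φ(1355/1) = 1 · 1080 = 1080
  d = 5: σ(5) · φ(1355/5) = 6 · 270 = 1620
  d = 271: σ(271) · φ(1355/271) = 272 · 4 = 1088
  d = 1355: σ(1355) · φ(1355/1355) = 1632 · 1 = 1632
Summing: (σ * φ)(1355) = 1080 + 1620 + 1088 + 1632 = 5420.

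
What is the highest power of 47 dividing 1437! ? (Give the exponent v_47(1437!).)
v_47(1437!) = 30

Legendre's formula: v_p(n!) = Σ_{k ≥ 1} ⌊n / p^k⌋. For p = 47, n = 1437, the terms are:
  ⌊1437/47^1⌋ = ⌊1437/47⌋ = 30
(the next term ⌊1437/47^2⌋ = 0, terminating the sum). Summing: v_47(1437!) = 30 = 30.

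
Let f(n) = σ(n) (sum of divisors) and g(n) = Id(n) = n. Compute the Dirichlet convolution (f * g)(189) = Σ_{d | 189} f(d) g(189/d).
(σ * Id)(189) = 2130

Divisors of 189: [1, 3, 7, 9, 21, 27, 63, 189]. For each d | 189:
  d = 1: σ(1) · Id(189/1) = 1 · 189 = 189
  d = 3: σ(3) · Id(189/3) = 4 · 63 = 252
  d = 7: σ(7) · Id(189/7) = 8 · 27 = 216
  d = 9: σ(9) · Id(189/9) = 13 · 21 = 273
  d = 21: σ(21) · Id(189/21) = 32 · 9 = 288
  d = 27: σ(27) · Id(189/27) = 40 · 7 = 280
  d = 63: σ(63) · Id(189/63) = 104 · 3 = 312
  d = 189: σ(189) · Id(189/189) = 320 · 1 = 320
Summing: (σ * Id)(189) = 189 + 252 + 216 + 273 + 288 + 280 + 312 + 320 = 2130.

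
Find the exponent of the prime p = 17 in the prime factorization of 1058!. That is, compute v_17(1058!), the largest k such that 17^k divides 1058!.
v_17(1058!) = 65

Legendre's formula: v_p(n!) = Σ_{k ≥ 1} ⌊n / p^k⌋. For p = 17, n = 1058, the terms are:
  ⌊1058/17^1⌋ = ⌊1058/17⌋ = 62
  ⌊1058/17^2⌋ = ⌊1058/289⌋ = 3
(the next term ⌊1058/17^3⌋ = 0, terminating the sum). Summing: v_17(1058!) = 62 + 3 = 65.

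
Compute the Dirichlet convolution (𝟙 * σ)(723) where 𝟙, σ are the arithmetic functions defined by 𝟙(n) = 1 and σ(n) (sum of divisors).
(𝟙 * σ)(723) = 1215

Divisors of 723: [1, 3, 241, 723]. For each d | 723:
  d = 1: 𝟙(1) · σ(723/1) = 1 · 968 = 968
  d = 3: 𝟙(3) · σ(723/3) = 1 · 242 = 242
  d = 241: 𝟙(241) · σ(723/241) = 1 · 4 = 4
  d = 723: 𝟙(723) · σ(723/723) = 1 · 1 = 1
Summing: (𝟙 * σ)(723) = 968 + 242 + 4 + 1 = 1215.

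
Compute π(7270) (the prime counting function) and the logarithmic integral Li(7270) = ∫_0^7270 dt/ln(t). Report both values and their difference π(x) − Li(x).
π(7270) = 928;  Li(7270) ≈ 944.76;  π(x) − Li(x) ≈ -16.76.

Direct count of primes ≤ 7270 gives π(7270) = 928. Numerical evaluation of the logarithmic integral gives Li(7270) ≈ 944.76. The difference π(x) − Li(x) ≈ -16.76 is typically negative for small/moderate x (Li(x) overestimates), though Littlewood's theorem shows this sign changes infinitely often.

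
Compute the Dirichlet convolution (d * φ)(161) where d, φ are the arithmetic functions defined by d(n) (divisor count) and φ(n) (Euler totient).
(d * φ)(161) = 192

Divisors of 161: [1, 7, 23, 161]. For each d | 161:
  d = 1: d(1) · φ(161/1) = 1 · 132 = 132
  d = 7: d(7) · φ(161/7) = 2 · 22 = 44
  d = 23: d(23) · φ(161/23) = 2 · 6 = 12
  d = 161: d(161) · φ(161/161) = 4 · 1 = 4
Summing: (d * φ)(161) = 132 + 44 + 12 + 4 = 192.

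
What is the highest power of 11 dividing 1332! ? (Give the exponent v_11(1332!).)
v_11(1332!) = 133

Legendre's formula: v_p(n!) = Σ_{k ≥ 1} ⌊n / p^k⌋. For p = 11, n = 1332, the terms are:
  ⌊1332/11^1⌋ = ⌊1332/11⌋ = 121
  ⌊1332/11^2⌋ = ⌊1332/121⌋ = 11
  ⌊1332/11^3⌋ = ⌊1332/1331⌋ = 1
(the next term ⌊1332/11^4⌋ = 0, terminating the sum). Summing: v_11(1332!) = 121 + 11 + 1 = 133.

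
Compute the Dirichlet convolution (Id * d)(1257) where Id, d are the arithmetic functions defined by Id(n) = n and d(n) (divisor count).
(Id * d)(1257) = 2105

Divisors of 1257: [1, 3, 419, 1257]. For each d | 1257:
  d = 1: Id(1) · d(1257/1) = 1 · 4 = 4
  d = 3: Id(3) · d(1257/3) = 3 · 2 = 6
  d = 419: Id(419) · d(1257/419) = 419 · 2 = 838
  d = 1257: Id(1257) · d(1257/1257) = 1257 · 1 = 1257
Summing: (Id * d)(1257) = 4 + 6 + 838 + 1257 = 2105.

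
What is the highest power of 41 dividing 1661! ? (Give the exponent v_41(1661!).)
v_41(1661!) = 40

Legendre's formula: v_p(n!) = Σ_{k ≥ 1} ⌊n / p^k⌋. For p = 41, n = 1661, the terms are:
  ⌊1661/41^1⌋ = ⌊1661/41⌋ = 40
(the next term ⌊1661/41^2⌋ = 0, terminating the sum). Summing: v_41(1661!) = 40 = 40.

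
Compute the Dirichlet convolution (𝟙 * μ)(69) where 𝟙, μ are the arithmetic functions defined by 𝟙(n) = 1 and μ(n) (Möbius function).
(𝟙 * μ)(69) = 0

Divisors of 69: [1, 3, 23, 69]. For each d | 69:
  d = 1: 𝟙(1) · μ(69/1) = 1 · 1 = 1
  d = 3: 𝟙(3) · μ(69/3) = 1 · -1 = -1
  d = 23: 𝟙(23) · μ(69/23) = 1 · -1 = -1
  d = 69: 𝟙(69) · μ(69/69) = 1 · 1 = 1
Summing: (𝟙 * μ)(69) = 1 + -1 + -1 + 1 = 0.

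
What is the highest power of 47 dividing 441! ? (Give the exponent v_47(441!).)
v_47(441!) = 9

Legendre's formula: v_p(n!) = Σ_{k ≥ 1} ⌊n / p^k⌋. For p = 47, n = 441, the terms are:
  ⌊441/47^1⌋ = ⌊441/47⌋ = 9
(the next term ⌊441/47^2⌋ = 0, terminating the sum). Summing: v_47(441!) = 9 = 9.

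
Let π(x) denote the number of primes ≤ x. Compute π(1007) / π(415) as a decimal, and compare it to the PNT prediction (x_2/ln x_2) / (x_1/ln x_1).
π(1007)/π(415) = 168/80 ≈ 2.1000;  PNT prediction ≈ 2.1154.

π(415) = 80 and π(1007) = 168, so π(1007)/π(415) ≈ 2.1000. The PNT-predicted ratio is (1007/ln(1007)) / (415/ln(415)) ≈ 2.1154. The two agree to within a few percent, as expected.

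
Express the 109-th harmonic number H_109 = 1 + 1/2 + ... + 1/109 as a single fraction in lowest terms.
H_109 = 8921300974621008344560891131674592385138744074343/1691837260754386654006214227002266112914383247040

Direct summation: H_109 = 1 + 1/2 + ... + 1/109. The least common denominator is lcm(1, ..., 109) = 8459186303771933270031071135011330564571916235200; over this denominator the numerator is 8459186303771933270031071135011330564571916235200 + 4229593151885966635015535567505665282285958117600 + 2819728767923977756677023711670443521523972078400 + 2114796575942983317507767783752832641142979058800 + 1691837260754386654006214227002266112914383247040 + 1409864383961988878338511855835221760761986039200 + 1208455186253133324290153019287332937795988033600 + 1057398287971491658753883891876416320571489529400 + 939909589307992585559007903890147840507990692800 + 845918630377193327003107113501133056457191623520 + 769016936706539388184642830455575505870174203200 + 704932191980994439169255927917610880380993019600 + 650706638751687174617774702693179274197839710400 + 604227593126566662145076509643666468897994016800 + 563945753584795551335404742334088704304794415680 + 528699143985745829376941945938208160285744764700 + 497599194339525486472415949118313562621877425600 + 469954794653996292779503951945073920253995346400 + 445220331777470172106898480790070029714311380800 + 422959315188596663501553556750566528228595811760 + 402818395417711108096717673095777645931996011200 + 384508468353269694092321415227787752935087101600 + 367790708859649272610046571087449154981387662400 + 352466095990497219584627963958805440190496509800 + 338367452150877330801242845400453222582876649408 + 325353319375843587308887351346589637098919855200 + 313303196435997528519669301296715946835996897600 + 302113796563283331072538254821833234448997008400 + 291696079440411492070036935690045881536962628800 + 281972876792397775667702371167044352152397207840 + 272876977541030105484873262419720340792642459200 + 264349571992872914688470972969104080142872382350 + 256338978902179796061547610151858501956724734400 + 248799597169762743236207974559156781310938712800 + 241691037250626664858030603857466587559197606720 + 234977397326998146389751975972536960126997673200 + 228626656858700899190028949594900826069511249600 + 222610165888735086053449240395035014857155690400 + 216902212917229058205924900897726424732613236800 + 211479657594298331750776778375283264114297905880 + 206321617165169104147099295975886111331022347200 + 201409197708855554048358836547888822965998005600 + 196725262878417052791420258953751873594695726400 + 192254234176634847046160707613893876467543550800 + 187981917861598517111801580778029568101598138560 + 183895354429824636305023285543724577490693831200 + 179982687314296452553852577340666607756849281600 + 176233047995248609792313981979402720095248254900 + 172636455179019046327164717041047562542284004800 + 169183726075438665400621422700226611291438324704 + 165866398113175162157471983039437854207292475200 + 162676659687921793654443675673294818549459927600 + 159607288750413835283605115754930765369281438400 + 156651598217998764259834650648357973417998448800 + 153803387341307877636928566091115101174034840640 + 151056898281641665536269127410916617224498504200 + 148406777259156724035632826930023343238103793600 + 145848039720205746035018467845022940768481314400 + 143376039046981919831035103983242890924947732800 + 140986438396198887833851185583522176076198603920 + 138675185307736610984115920246087386304457643200 + 136438488770515052742436631209860170396321229600 + 134272798472570369365572557698592548643998670400 + 132174785996436457344235486484552040071436191175 + 130141327750337434923554940538635854839567942080 + 128169489451089898030773805075929250978362367200 + 126256511996596018955687628880766127829431585600 + 124399798584881371618103987279578390655469356400 + 122596902953216424203348857029149718327129220800 + 120845518625313332429015301928733293779598803360 + 119143469067210327746916494859314514993970651200 + 117488698663499073194875987986268480063498836600 + 115879264435231962603165358013853843350300222400 + 114313328429350449595014474797450413034755624800 + 112789150716959110267080948466817740860958883136 + 111305082944367543026724620197517507428577845200 + 109859562386648484026377547207939357981453457600 + 108451106458614529102962450448863212366306618400 + 107078307642682699620646470063434564108505268800 + 105739828797149165875388389187641632057148952940 + 104434398811999176173223100432238648945332299200 + 103160808582584552073549647987943055665511173600 + 101917907274360641807603266686883500777974894400 + 100704598854427777024179418273944411482999002800 + 99519838867905097294483189823662712524375485120 + 98362631439208526395710129476875936797347863200 + 97232026480137164023345645230015293845654209600 + 96127117088317423523080353806946938233771775400 + 95047037121032958090236754325970006343504676800 + 93990958930799258555900790389014784050799069280 + 92958091250241024945396386099025610599691387200 + 91947677214912318152511642771862288745346915600 + 90958992513676701828291087473240113597547486400 + 89991343657148226276926288670333303878424640800 + 89044066355494034421379696158014005942862276160 + 88116523997624304896156990989701360047624127450 + 87208106224452920309598671494962170768782641600 + 86318227589509523163582358520523781271142002400 + 85446326300726598687182536717286167318908244800 + 84591863037719332700310711350113305645719162352 + 83754319839326071980505654802092381827444715200 + 82933199056587581078735991519718927103646237600 + 82128022366717798738165739174867287034678798400 + 81338329843960896827221837836647409274729963800 + 80563679083542221619343534619155529186399202240 + 79803644375206917641802557877465382684640719200 + 79057815923102180093748328364591874435251553600 + 78325799108999382129917325324178986708999224400 + 77607213796072782293863037935883766647448772800 = 44606504873105041722804455658372961925693720371715, so H_109 = 44606504873105041722804455658372961925693720371715/8459186303771933270031071135011330564571916235200; reducing by gcd(44606504873105041722804455658372961925693720371715, 8459186303771933270031071135011330564571916235200) = 5 gives 8921300974621008344560891131674592385138744074343/1691837260754386654006214227002266112914383247040 ≈ 5.27314. (The PNT-adjacent estimate ln(109) + γ ≈ 5.26856 matches within O(1/n).)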